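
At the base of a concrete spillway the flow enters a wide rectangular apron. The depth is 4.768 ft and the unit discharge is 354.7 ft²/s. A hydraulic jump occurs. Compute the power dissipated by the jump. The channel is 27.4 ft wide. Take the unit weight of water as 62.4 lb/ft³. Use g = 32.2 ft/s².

P = 56445 hp

V₁ = q/y₁ = 354.7/4.768 = 74.39 ft/s. Fr₁ = V₁/√(g·y₁) = 74.39/√(32.2×4.768) = 6.004.
Bélanger equation: y₂/y₁ = ½[√(1 + 8Fr₁²) − 1] = ½[√289.37 − 1] = 8.005.
y₂ = 8.005 × 4.768 = 38.17 ft.
Head loss: ΔE = (y₂ − y₁)³/(4y₁y₂) = (38.17 − 4.768)³/(4×4.768×38.17) = 37266/728.0 = 51.19 ft.
Q = q·b = 354.7 × 27.4 = 9719 cfs. P = γ·Q·ΔE/550 = 62.4 × 9719 × 51.19 / 550 = 56445 hp.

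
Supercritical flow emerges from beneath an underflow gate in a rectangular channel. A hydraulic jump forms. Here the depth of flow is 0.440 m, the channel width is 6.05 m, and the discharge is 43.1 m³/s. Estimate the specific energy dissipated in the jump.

q = Q/b = 43.1/6.05 = 7.12 m²/s; V₁ = q/y₁ = 16.2 m/s. Fr₁ = V₁/√(g·y₁) = 7.79.
From the momentum equation for a rectangular channel, y₂/y₁ = ½[√(1 + 8Fr₁²) − 1] = ½[√486.9 − 1] = 10.5.
y₂ = 10.5 × 0.440 = 4.63 m.
V₂ = q/y₂ = 7.12/4.63 = 1.54 m/s. E₁ = y₁ + V₁²/2g = 13.8 m; E₂ = y₂ + V₂²/2g = 4.75 m. ΔE = E₁ − E₂ = 9.05 m.

ΔE = 9.05 m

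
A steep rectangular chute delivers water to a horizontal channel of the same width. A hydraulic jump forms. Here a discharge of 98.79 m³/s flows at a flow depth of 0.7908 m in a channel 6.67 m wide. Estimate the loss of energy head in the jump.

q = Q/b = 98.79/6.67 = 14.81 m²/s; V₁ = q/y₁ = 18.73 m/s. Fr₁ = V₁/√(g·y₁) = 6.724.
By Bélanger, y₂/y₁ = ½[√(1 + 8Fr₁²) − 1] = ½[√362.74 − 1] = 9.023.
y₂ = 9.023 × 0.7908 = 7.135 m.
Head loss: ΔE = (y₂ − y₁)³/(4y₁y₂) = (7.135 − 0.7908)³/(4×0.7908×7.135) = 255.4/22.57 = 11.31 m.

ΔE = 11.31 m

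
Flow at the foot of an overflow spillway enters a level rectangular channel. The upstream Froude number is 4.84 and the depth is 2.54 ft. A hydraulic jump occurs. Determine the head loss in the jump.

ΔE = 15.4 ft

Fr₁ = 4.84 (given).
By Bélanger, y₂/y₁ = ½[√(1 + 8Fr₁²) − 1] = ½[√188.4 − 1] = 6.36.
y₂ = 6.36 × 2.54 = 16.2 ft.
Head loss: ΔE = (y₂ − y₁)³/(4y₁y₂) = (16.2 − 2.54)³/(4×2.54×16.2) = 2528/164 = 15.4 ft.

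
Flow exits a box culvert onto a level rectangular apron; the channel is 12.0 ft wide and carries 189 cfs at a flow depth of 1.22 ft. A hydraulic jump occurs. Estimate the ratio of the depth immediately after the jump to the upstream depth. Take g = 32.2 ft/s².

q = Q/b = 189/12.0 = 15.8 ft²/s; V₁ = q/y₁ = 12.9 ft/s. Fr₁ = V₁/√(g·y₁) = 2.06.
Bélanger equation: y₂/y₁ = ½[√(1 + 8Fr₁²) − 1] = ½[√34.94 − 1] = 2.46.

y₂/y₁ = 2.46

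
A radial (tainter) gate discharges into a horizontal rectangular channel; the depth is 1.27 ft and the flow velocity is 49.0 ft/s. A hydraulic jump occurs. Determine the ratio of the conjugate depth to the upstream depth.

Fr₁ = V₁/√(g·y₁) = 49.0/√(32.2×1.27) = 7.66.
Sequent-depth ratio: y₂/y₁ = ½[√(1 + 8Fr₁²) − 1] = ½[√470.7 − 1] = 10.3.

y₂/y₁ = 10.3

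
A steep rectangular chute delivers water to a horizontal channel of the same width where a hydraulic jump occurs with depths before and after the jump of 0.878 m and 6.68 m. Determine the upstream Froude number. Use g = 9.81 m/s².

Fr₁ = 5.72

For a rectangular channel the momentum equation gives q² = ½·g·y₁·y₂·(y₁ + y₂) = ½×9.81×0.878×6.68×7.56 = 217.
q = √217 = 14.7 m²/s.
V₁ = q/y₁ = 16.8 m/s; Fr₁ = V₁/√(g·y₁) = 5.72.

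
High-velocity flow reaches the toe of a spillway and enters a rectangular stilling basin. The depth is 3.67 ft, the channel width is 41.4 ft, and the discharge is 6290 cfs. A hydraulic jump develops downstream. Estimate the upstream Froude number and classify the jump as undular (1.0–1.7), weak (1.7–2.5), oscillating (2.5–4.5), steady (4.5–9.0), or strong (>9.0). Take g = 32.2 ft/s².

q = Q/b = 6290/41.4 = 152 ft²/s; V₁ = q/y₁ = 41.4 ft/s. Fr₁ = V₁/√(g·y₁) = 3.81.
Fr₁ = 3.81 lies in the oscillating range.

Fr₁ = 3.81; oscillating jump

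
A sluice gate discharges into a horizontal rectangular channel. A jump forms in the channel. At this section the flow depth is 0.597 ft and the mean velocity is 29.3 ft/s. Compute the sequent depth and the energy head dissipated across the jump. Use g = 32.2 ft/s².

Fr₁ = V₁/√(g·y₁) = 29.3/√(32.2×0.597) = 6.68.
From the momentum equation for a rectangular channel, y₂/y₁ = ½[√(1 + 8Fr₁²) − 1] = ½[√358.3 − 1] = 8.96.
y₂ = 8.96 × 0.597 = 5.35 ft.
Head loss: ΔE = (y₂ − y₁)³/(4y₁y₂) = (5.35 − 0.597)³/(4×0.597×5.35) = 107/12.8 = 8.41 ft.

y₂ = 5.35 ft; ΔE = 8.41 ft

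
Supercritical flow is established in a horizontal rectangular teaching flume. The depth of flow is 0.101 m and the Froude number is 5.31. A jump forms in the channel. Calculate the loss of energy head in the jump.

Fr₁ = 5.31 (given).
From the momentum equation for a rectangular channel, y₂/y₁ = ½[√(1 + 8Fr₁²) − 1] = ½[√226.6 − 1] = 7.03.
y₂ = 7.03 × 0.101 = 0.710 m.
V₁ = Fr₁·√(g·y₁) = 5.31×√(9.81×0.101) = 5.29 m/s; q = V₁·y₁ = 0.534 m²/s. V₂ = q/y₂ = 0.534/0.710 = 0.752 m/s. E₁ = y₁ + V₁²/2g = 1.52 m; E₂ = y₂ + V₂²/2g = 0.738 m. ΔE = E₁ − E₂ = 0.786 m.

ΔE = 0.786 m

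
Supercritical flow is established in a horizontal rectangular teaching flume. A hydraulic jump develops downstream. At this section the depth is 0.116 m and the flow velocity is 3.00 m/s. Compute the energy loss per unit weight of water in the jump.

ΔE = 0.130 m

Fr₁ = V₁/√(g·y₁) = 3.00/√(9.81×0.116) = 2.81.
By Bélanger, y₂/y₁ = ½[√(1 + 8Fr₁²) − 1] = ½[√64.27 − 1] = 3.51.
y₂ = 3.51 × 0.116 = 0.407 m.
q = V₁·y₁ = 3.00 × 0.116 = 0.348 m²/s. V₂ = q/y₂ = 0.348/0.407 = 0.855 m/s. E₁ = y₁ + V₁²/2g = 0.575 m; E₂ = y₂ + V₂²/2g = 0.444 m. ΔE = E₁ − E₂ = 0.130 m.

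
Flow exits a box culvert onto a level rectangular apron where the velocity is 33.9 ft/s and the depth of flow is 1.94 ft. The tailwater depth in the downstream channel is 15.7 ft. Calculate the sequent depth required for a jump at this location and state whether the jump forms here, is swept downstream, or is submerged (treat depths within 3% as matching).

Fr₁ = V₁/√(g·y₁) = 33.9/√(32.2×1.94) = 4.29.
By Bélanger, y₂/y₁ = ½[√(1 + 8Fr₁²) − 1] = ½[√148.2 − 1] = 5.59.
y₂ = 5.59 × 1.94 = 10.8 ft.
Tailwater y_tw = 15.7 ft: y_tw > y₂, so the jump is submerged.

y₂ = 10.8 ft; the jump is submerged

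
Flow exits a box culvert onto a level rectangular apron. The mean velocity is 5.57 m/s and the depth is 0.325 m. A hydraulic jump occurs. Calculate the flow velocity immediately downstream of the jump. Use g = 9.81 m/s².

V₂ = 1.41 m/s

Fr₁ = V₁/√(g·y₁) = 5.57/√(9.81×0.325) = 3.12.
Bélanger equation: y₂/y₁ = ½[√(1 + 8Fr₁²) − 1] = ½[√78.85 − 1] = 3.94.
y₂ = 3.94 × 0.325 = 1.28 m.
q = V₁·y₁ = 5.57 × 0.325 = 1.81 m²/s.
V₂ = q/y₂ = 1.81/1.28 = 1.41 m/s.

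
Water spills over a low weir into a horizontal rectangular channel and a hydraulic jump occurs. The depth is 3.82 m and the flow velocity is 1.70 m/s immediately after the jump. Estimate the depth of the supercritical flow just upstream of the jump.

y₁ = 0.519 m

Fr₂ = V₂/√(g·y₂) = 1.70/√(9.81×3.82) = 0.278.
From the momentum equation (using Fr₂), y₁/y₂ = ½[√(1 + 8Fr₂²) − 1] = ½[√1.617 − 1] = 0.136.
y₁ = 0.136 × 3.82 = 0.519 m.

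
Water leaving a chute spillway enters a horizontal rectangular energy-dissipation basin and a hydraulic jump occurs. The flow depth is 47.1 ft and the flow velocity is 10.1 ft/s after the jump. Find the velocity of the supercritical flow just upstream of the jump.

V₁ = 84.1 ft/s

Fr₂ = V₂/√(g·y₂) = 10.1/√(32.2×47.1) = 0.259.
Applying the sequent-depth relation in reverse, y₁/y₂ = ½[√(1 + 8Fr₂²) − 1] = ½[√1.538 − 1] = 0.120.
y₁ = 0.120 × 47.1 = 5.66 ft.
V₁ = q/y₁ = 476/5.66 = 84.1 ft/s.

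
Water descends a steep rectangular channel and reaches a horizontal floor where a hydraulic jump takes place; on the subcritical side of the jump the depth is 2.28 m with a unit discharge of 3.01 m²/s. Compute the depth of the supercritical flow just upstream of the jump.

y₁ = 0.312 m

V₂ = q/y₂ = 3.01/2.28 = 1.32 m/s; Fr₂ = V₂/√(g·y₂) = 0.279.
Since the conjugate-depth ratio holds either way, y₁/y₂ = ½[√(1 + 8Fr₂²) − 1] = ½[√1.623 − 1] = 0.137.
y₁ = 0.137 × 2.28 = 0.312 m.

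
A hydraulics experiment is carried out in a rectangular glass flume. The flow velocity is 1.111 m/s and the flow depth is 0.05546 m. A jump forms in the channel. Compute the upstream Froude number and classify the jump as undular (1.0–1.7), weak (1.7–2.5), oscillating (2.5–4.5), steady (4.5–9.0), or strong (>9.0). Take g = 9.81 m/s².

Fr₁ = V₁/√(g·y₁) = 1.111/√(9.81×0.05546) = 1.506.
Fr₁ = 1.506 lies in the undular range.

Fr₁ = 1.506; undular jump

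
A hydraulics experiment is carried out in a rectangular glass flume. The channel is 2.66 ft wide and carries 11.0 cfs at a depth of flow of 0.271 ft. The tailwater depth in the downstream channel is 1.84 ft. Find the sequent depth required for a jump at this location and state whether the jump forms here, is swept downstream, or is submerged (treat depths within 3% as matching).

q = Q/b = 11.0/2.66 = 4.14 ft²/s; V₁ = q/y₁ = 15.3 ft/s. Fr₁ = V₁/√(g·y₁) = 5.17.
Bélanger equation: y₂/y₁ = ½[√(1 + 8Fr₁²) − 1] = ½[√214.5 − 1] = 6.82.
y₂ = 6.82 × 0.271 = 1.85 ft.
Tailwater y_tw = 1.84 ft: y_tw ≈ y₂, so the jump forms here.

y₂ = 1.85 ft; the jump forms here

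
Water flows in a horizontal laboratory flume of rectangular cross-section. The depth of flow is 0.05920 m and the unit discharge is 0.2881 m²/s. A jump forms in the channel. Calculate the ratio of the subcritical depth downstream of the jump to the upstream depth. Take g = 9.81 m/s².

V₁ = q/y₁ = 0.2881/0.05920 = 4.867 m/s. Fr₁ = V₁/√(g·y₁) = 4.867/√(9.81×0.05920) = 6.386.
Bélanger equation: y₂/y₁ = ½[√(1 + 8Fr₁²) − 1] = ½[√327.24 − 1] = 8.545.

y₂/y₁ = 8.545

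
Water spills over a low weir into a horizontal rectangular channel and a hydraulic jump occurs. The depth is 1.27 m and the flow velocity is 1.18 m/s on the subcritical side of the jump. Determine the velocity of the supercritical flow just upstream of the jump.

Fr₂ = V₂/√(g·y₂) = 1.18/√(9.81×1.27) = 0.334.
Since the conjugate-depth ratio holds either way, y₁/y₂ = ½[√(1 + 8Fr₂²) − 1] = ½[√1.894 − 1] = 0.188.
y₁ = 0.188 × 1.27 = 0.239 m.
V₁ = q/y₁ = 1.50/0.239 = 6.27 m/s.

V₁ = 6.27 m/s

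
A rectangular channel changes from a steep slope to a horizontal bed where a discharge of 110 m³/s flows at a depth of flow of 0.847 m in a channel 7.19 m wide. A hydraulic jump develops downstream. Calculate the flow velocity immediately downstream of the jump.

q = Q/b = 110/7.19 = 15.3 m²/s; V₁ = q/y₁ = 18.1 m/s. Fr₁ = V₁/√(g·y₁) = 6.27.
Conjugate-depth relation: y₂/y₁ = ½[√(1 + 8Fr₁²) − 1] = ½[√315.1 − 1] = 8.38.
y₂ = 8.38 × 0.847 = 7.09 m.
V₂ = q/y₂ = 15.3/7.09 = 2.16 m/s.

V₂ = 2.16 m/s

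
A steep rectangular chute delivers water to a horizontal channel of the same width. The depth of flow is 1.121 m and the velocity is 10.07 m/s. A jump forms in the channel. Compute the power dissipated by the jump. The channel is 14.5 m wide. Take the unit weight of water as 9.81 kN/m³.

P = 2649 kW

Fr₁ = V₁/√(g·y₁) = 10.07/√(9.81×1.121) = 3.037.
By Bélanger, y₂/y₁ = ½[√(1 + 8Fr₁²) − 1] = ½[√74.769 − 1] = 3.823.
y₂ = 3.823 × 1.121 = 4.286 m.
q = V₁·y₁ = 10.07 × 1.121 = 11.29 m²/s. V₂ = q/y₂ = 11.29/4.286 = 2.634 m/s. E₁ = y₁ + V₁²/2g = 6.289 m; E₂ = y₂ + V₂²/2g = 4.640 m. ΔE = E₁ − E₂ = 1.650 m.
Q = q·b = 11.29 × 14.5 = 163.7 m³/s. P = γ·Q·ΔE = 9.81 × 163.7 × 1.650 = 2649 kW.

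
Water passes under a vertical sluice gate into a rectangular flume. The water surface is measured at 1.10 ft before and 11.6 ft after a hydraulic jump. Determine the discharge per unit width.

q = 51.1 ft²/s

For a rectangular channel the momentum equation gives q² = ½·g·y₁·y₂·(y₁ + y₂) = ½×32.2×1.10×11.6×12.7 = 2609.
q = √2609 = 51.1 ft²/s.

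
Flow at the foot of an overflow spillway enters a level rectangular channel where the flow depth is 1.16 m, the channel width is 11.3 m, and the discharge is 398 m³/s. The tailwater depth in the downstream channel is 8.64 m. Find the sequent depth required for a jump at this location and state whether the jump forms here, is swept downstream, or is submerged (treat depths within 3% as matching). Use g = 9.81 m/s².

q = Q/b = 398/11.3 = 35.2 m²/s; V₁ = q/y₁ = 30.4 m/s. Fr₁ = V₁/√(g·y₁) = 9.00.
Bélanger equation: y₂/y₁ = ½[√(1 + 8Fr₁²) − 1] = ½[√649.1 − 1] = 12.2.
y₂ = 12.2 × 1.16 = 14.2 m.
Tailwater y_tw = 8.64 m: y_tw < y₂, so the jump is swept downstream.

y₂ = 14.2 m; the jump is swept downstream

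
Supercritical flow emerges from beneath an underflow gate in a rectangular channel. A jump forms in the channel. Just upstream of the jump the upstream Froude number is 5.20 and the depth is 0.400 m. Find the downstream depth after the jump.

Fr₁ = 5.20 (given).
Bélanger equation: y₂/y₁ = ½[√(1 + 8Fr₁²) − 1] = ½[√217.3 − 1] = 6.87.
y₂ = 6.87 × 0.400 = 2.75 m.

y₂ = 2.75 m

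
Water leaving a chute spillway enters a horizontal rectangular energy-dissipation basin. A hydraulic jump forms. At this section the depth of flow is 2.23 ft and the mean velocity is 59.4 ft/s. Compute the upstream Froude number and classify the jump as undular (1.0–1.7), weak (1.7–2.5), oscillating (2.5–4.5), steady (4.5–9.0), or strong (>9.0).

Fr₁ = 7.01; steady jump

Fr₁ = V₁/√(g·y₁) = 59.4/√(32.2×2.23) = 7.01.
Fr₁ = 7.01 lies in the steady range.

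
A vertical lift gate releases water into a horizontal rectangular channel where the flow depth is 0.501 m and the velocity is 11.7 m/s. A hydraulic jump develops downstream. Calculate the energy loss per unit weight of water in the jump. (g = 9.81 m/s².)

Fr₁ = V₁/√(g·y₁) = 11.7/√(9.81×0.501) = 5.28.
Conjugate-depth relation: y₂/y₁ = ½[√(1 + 8Fr₁²) − 1] = ½[√223.8 − 1] = 6.98.
y₂ = 6.98 × 0.501 = 3.50 m.
Head loss: ΔE = (y₂ − y₁)³/(4y₁y₂) = (3.50 − 0.501)³/(4×0.501×3.50) = 26.9/7.01 = 3.84 m.

ΔE = 3.84 m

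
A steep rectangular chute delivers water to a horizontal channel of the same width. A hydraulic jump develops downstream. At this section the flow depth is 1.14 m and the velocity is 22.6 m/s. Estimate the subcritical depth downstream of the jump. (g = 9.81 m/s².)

y₂ = 10.3 m

Fr₁ = V₁/√(g·y₁) = 22.6/√(9.81×1.14) = 6.76.
Sequent-depth ratio: y₂/y₁ = ½[√(1 + 8Fr₁²) − 1] = ½[√366.4 − 1] = 9.07.
y₂ = 9.07 × 1.14 = 10.3 m.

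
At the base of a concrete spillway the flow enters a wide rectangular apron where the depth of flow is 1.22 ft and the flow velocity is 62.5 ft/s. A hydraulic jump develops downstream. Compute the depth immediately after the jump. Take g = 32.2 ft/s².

y₂ = 16.6 ft

Fr₁ = V₁/√(g·y₁) = 62.5/√(32.2×1.22) = 9.97.
Bélanger equation: y₂/y₁ = ½[√(1 + 8Fr₁²) − 1] = ½[√796.5 − 1] = 13.6.
y₂ = 13.6 × 1.22 = 16.6 ft.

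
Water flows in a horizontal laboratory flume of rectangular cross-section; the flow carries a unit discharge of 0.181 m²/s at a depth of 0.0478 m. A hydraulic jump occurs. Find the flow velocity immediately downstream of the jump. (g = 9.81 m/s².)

V₁ = q/y₁ = 0.181/0.0478 = 3.79 m/s. Fr₁ = V₁/√(g·y₁) = 3.79/√(9.81×0.0478) = 5.53.
Sequent-depth ratio: y₂/y₁ = ½[√(1 + 8Fr₁²) − 1] = ½[√245.6 − 1] = 7.34.
y₂ = 7.34 × 0.0478 = 0.351 m.
V₂ = q/y₂ = 0.181/0.351 = 0.516 m/s.

V₂ = 0.516 m/s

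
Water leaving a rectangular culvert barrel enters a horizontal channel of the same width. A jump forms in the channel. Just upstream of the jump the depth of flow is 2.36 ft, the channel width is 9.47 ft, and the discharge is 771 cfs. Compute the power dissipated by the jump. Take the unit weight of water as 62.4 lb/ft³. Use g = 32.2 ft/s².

q = Q/b = 771/9.47 = 81.4 ft²/s; V₁ = q/y₁ = 34.5 ft/s. Fr₁ = V₁/√(g·y₁) = 3.96.
By Bélanger, y₂/y₁ = ½[√(1 + 8Fr₁²) − 1] = ½[√126.3 − 1] = 5.12.
y₂ = 5.12 × 2.36 = 12.1 ft.
V₂ = q/y₂ = 81.4/12.1 = 6.74 ft/s. E₁ = y₁ + V₁²/2g = 20.8 ft; E₂ = y₂ + V₂²/2g = 12.8 ft. ΔE = E₁ − E₂ = 8.05 ft.
P = γ·Q·ΔE/550 = 62.4 × 771 × 8.05 / 550 = 705 hp.

P = 705 hp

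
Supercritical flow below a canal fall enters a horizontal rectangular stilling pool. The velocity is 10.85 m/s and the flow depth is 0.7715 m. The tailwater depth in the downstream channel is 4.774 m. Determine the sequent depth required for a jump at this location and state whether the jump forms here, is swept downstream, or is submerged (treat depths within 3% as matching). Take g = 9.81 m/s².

y₂ = 3.935 m; the jump is submerged

Fr₁ = V₁/√(g·y₁) = 10.85/√(9.81×0.7715) = 3.944.
By Bélanger, y₂/y₁ = ½[√(1 + 8Fr₁²) − 1] = ½[√125.44 − 1] = 5.100.
y₂ = 5.100 × 0.7715 = 3.935 m.
Tailwater y_tw = 4.774 m: y_tw > y₂, so the jump is submerged.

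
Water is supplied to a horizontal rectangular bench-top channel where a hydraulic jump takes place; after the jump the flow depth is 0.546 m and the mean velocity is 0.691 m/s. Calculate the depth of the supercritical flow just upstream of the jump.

Fr₂ = V₂/√(g·y₂) = 0.691/√(9.81×0.546) = 0.299.
From the momentum equation (using Fr₂), y₁/y₂ = ½[√(1 + 8Fr₂²) − 1] = ½[√1.713 − 1] = 0.154.
y₁ = 0.154 × 0.546 = 0.0843 m.

y₁ = 0.0843 m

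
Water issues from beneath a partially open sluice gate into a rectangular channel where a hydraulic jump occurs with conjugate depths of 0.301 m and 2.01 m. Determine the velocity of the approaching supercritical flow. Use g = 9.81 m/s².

V₁ = 8.70 m/s

For a rectangular channel the momentum equation gives q² = ½·g·y₁·y₂·(y₁ + y₂) = ½×9.81×0.301×2.01×2.31 = 6.86.
q = √6.86 = 2.62 m²/s.
V₁ = q/y₁ = 2.62/0.301 = 8.70 m/s.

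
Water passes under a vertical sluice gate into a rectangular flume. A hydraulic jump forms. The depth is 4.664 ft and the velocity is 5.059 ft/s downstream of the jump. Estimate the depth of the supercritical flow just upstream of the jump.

Fr₂ = V₂/√(g·y₂) = 5.059/√(32.2×4.664) = 0.4128.
Since the conjugate-depth ratio holds either way, y₁/y₂ = ½[√(1 + 8Fr₂²) − 1] = ½[√2.3633 − 1] = 0.2687.
y₁ = 0.2687 × 4.664 = 1.253 ft.

y₁ = 1.253 ft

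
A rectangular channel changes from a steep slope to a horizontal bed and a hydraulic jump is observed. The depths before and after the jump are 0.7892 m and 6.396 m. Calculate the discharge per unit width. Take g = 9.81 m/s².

For a rectangular channel the momentum equation gives q² = ½·g·y₁·y₂·(y₁ + y₂) = ½×9.81×0.7892×6.396×7.185 = 177.9.
q = √177.9 = 13.34 m²/s.

q = 13.34 m²/s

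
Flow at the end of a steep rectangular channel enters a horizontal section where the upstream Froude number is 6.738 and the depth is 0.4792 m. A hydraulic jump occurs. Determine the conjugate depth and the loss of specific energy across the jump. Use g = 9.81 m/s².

y₂ = 4.333 m; ΔE = 6.891 m

Fr₁ = 6.738 (given).
Bélanger equation: y₂/y₁ = ½[√(1 + 8Fr₁²) − 1] = ½[√364.21 − 1] = 9.042.
y₂ = 9.042 × 0.4792 = 4.333 m.
V₁ = Fr₁·√(g·y₁) = 6.738×√(9.81×0.4792) = 14.61 m/s; q = V₁·y₁ = 7.001 m²/s. V₂ = q/y₂ = 7.001/4.333 = 1.616 m/s. E₁ = y₁ + V₁²/2g = 11.36 m; E₂ = y₂ + V₂²/2g = 4.466 m. ΔE = E₁ − E₂ = 6.891 m.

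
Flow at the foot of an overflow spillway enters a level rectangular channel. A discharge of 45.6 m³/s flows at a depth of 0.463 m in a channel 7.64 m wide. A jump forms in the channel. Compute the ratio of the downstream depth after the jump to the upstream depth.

q = Q/b = 45.6/7.64 = 5.97 m²/s; V₁ = q/y₁ = 12.9 m/s. Fr₁ = V₁/√(g·y₁) = 6.05.
Sequent-depth ratio: y₂/y₁ = ½[√(1 + 8Fr₁²) − 1] = ½[√293.7 − 1] = 8.07.

y₂/y₁ = 8.07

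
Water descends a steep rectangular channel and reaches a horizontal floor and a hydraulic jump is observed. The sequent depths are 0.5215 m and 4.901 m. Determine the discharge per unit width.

For a rectangular channel the momentum equation gives q² = ½·g·y₁·y₂·(y₁ + y₂) = ½×9.81×0.5215×4.901×5.422 = 67.98.
q = √67.98 = 8.245 m²/s.

q = 8.245 m²/s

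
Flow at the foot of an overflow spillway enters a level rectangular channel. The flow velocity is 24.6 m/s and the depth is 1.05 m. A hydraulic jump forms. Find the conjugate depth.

y₂ = 10.9 m

Fr₁ = V₁/√(g·y₁) = 24.6/√(9.81×1.05) = 7.66.
By Bélanger, y₂/y₁ = ½[√(1 + 8Fr₁²) − 1] = ½[√471.0 − 1] = 10.4.
y₂ = 10.4 × 1.05 = 10.9 m.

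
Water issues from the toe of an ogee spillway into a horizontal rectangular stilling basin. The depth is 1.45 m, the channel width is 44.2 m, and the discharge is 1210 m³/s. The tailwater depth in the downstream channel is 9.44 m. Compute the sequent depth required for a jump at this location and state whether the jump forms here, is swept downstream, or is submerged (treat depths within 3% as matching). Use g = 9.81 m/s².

q = Q/b = 1210/44.2 = 27.4 m²/s; V₁ = q/y₁ = 18.9 m/s. Fr₁ = V₁/√(g·y₁) = 5.01.
Sequent-depth ratio: y₂/y₁ = ½[√(1 + 8Fr₁²) − 1] = ½[√201.5 − 1] = 6.60.
y₂ = 6.60 × 1.45 = 9.57 m.
Tailwater y_tw = 9.44 m: y_tw ≈ y₂, so the jump forms here.

y₂ = 9.57 m; the jump forms here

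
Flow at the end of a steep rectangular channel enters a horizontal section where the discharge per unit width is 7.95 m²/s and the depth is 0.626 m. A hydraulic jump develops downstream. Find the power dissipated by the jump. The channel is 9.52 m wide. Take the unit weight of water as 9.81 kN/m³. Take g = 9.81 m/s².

V₁ = q/y₁ = 7.95/0.626 = 12.7 m/s. Fr₁ = V₁/√(g·y₁) = 12.7/√(9.81×0.626) = 5.12.
Bélanger equation: y₂/y₁ = ½[√(1 + 8Fr₁²) − 1] = ½[√211.1 − 1] = 6.76.
y₂ = 6.76 × 0.626 = 4.23 m.
Head loss: ΔE = (y₂ − y₁)³/(4y₁y₂) = (4.23 − 0.626)³/(4×0.626×4.23) = 47.0/10.6 = 4.43 m.
Q = q·b = 7.95 × 9.52 = 75.7 m³/s. P = γ·Q·ΔE = 9.81 × 75.7 × 4.43 = 3291 kW.

P = 3291 kW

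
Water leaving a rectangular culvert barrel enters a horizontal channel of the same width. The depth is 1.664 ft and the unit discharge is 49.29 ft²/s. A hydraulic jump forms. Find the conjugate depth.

y₂ = 8.727 ft

V₁ = q/y₁ = 49.29/1.664 = 29.62 ft/s. Fr₁ = V₁/√(g·y₁) = 29.62/√(32.2×1.664) = 4.047.
By Bélanger, y₂/y₁ = ½[√(1 + 8Fr₁²) − 1] = ½[√132.01 − 1] = 5.245.
y₂ = 5.245 × 1.664 = 8.727 ft.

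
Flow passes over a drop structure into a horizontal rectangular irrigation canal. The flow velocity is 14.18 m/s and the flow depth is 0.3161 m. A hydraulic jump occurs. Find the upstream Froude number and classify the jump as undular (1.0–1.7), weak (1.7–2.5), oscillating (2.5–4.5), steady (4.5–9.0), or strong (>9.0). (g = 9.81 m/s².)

Fr₁ = V₁/√(g·y₁) = 14.18/√(9.81×0.3161) = 8.052.
Fr₁ = 8.052 lies in the steady range.

Fr₁ = 8.052; steady jump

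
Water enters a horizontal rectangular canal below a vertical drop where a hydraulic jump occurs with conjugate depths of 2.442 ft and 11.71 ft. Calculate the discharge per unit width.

For a rectangular channel the momentum equation gives q² = ½·g·y₁·y₂·(y₁ + y₂) = ½×32.2×2.442×11.71×14.15 = 6515.
q = √6515 = 80.72 ft²/s.

q = 80.72 ft²/s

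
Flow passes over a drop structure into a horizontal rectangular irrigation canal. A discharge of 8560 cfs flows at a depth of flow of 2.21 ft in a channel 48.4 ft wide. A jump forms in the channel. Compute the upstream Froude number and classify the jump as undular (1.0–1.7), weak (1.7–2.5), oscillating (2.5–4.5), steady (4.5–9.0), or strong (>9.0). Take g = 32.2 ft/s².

Fr₁ = 9.49; strong jump

q = Q/b = 8560/48.4 = 177 ft²/s; V₁ = q/y₁ = 80.0 ft/s. Fr₁ = V₁/√(g·y₁) = 9.49.
Fr₁ = 9.49 lies in the strong range.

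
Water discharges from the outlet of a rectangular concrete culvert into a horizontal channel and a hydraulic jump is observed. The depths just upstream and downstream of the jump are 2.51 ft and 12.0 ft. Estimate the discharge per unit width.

For a rectangular channel the momentum equation gives q² = ½·g·y₁·y₂·(y₁ + y₂) = ½×32.2×2.51×12.0×14.5 = 7036.
q = √7036 = 83.9 ft²/s.

q = 83.9 ft²/s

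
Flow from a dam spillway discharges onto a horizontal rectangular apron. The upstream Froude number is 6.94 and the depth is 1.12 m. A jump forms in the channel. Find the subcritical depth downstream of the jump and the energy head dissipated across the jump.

Fr₁ = 6.94 (given).
Sequent-depth ratio: y₂/y₁ = ½[√(1 + 8Fr₁²) − 1] = ½[√386.3 − 1] = 9.33.
y₂ = 9.33 × 1.12 = 10.4 m.
V₁ = Fr₁·√(g·y₁) = 6.94×√(9.81×1.12) = 23.0 m/s; q = V₁·y₁ = 25.8 m²/s. V₂ = q/y₂ = 25.8/10.4 = 2.47 m/s. E₁ = y₁ + V₁²/2g = 28.1 m; E₂ = y₂ + V₂²/2g = 10.8 m. ΔE = E₁ − E₂ = 17.3 m.

y₂ = 10.4 m; ΔE = 17.3 m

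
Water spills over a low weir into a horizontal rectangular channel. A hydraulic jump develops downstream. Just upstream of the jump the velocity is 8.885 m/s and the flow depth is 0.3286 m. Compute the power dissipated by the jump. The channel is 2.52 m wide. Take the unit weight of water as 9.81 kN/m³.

P = 152.7 kW

Fr₁ = V₁/√(g·y₁) = 8.885/√(9.81×0.3286) = 4.949.
From the momentum equation for a rectangular channel, y₂/y₁ = ½[√(1 + 8Fr₁²) − 1] = ½[√196.92 − 1] = 6.516.
y₂ = 6.516 × 0.3286 = 2.141 m.
q = V₁·y₁ = 8.885 × 0.3286 = 2.920 m²/s. V₂ = q/y₂ = 2.920/2.141 = 1.363 m/s. E₁ = y₁ + V₁²/2g = 4.352 m; E₂ = y₂ + V₂²/2g = 2.236 m. ΔE = E₁ − E₂ = 2.116 m.
Q = q·b = 2.920 × 2.52 = 7.357 m³/s. P = γ·Q·ΔE = 9.81 × 7.357 × 2.116 = 152.7 kW.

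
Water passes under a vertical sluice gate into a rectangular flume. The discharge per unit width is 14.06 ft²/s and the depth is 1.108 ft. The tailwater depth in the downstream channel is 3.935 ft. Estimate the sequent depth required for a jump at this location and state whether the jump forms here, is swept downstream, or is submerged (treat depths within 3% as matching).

V₁ = q/y₁ = 14.06/1.108 = 12.69 ft/s. Fr₁ = V₁/√(g·y₁) = 12.69/√(32.2×1.108) = 2.124.
Sequent-depth ratio: y₂/y₁ = ½[√(1 + 8Fr₁²) − 1] = ½[√37.107 − 1] = 2.546.
y₂ = 2.546 × 1.108 = 2.821 ft.
Tailwater y_tw = 3.935 ft: y_tw > y₂, so the jump is submerged.

y₂ = 2.821 ft; the jump is submerged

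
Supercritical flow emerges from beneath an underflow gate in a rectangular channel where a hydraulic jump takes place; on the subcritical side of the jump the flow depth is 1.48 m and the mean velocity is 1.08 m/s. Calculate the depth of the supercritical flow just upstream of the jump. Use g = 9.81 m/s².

y₁ = 0.208 m

Fr₂ = V₂/√(g·y₂) = 1.08/√(9.81×1.48) = 0.283.
The Bélanger relation is symmetric: y₁/y₂ = ½[√(1 + 8Fr₂²) − 1] = ½[√1.643 − 1] = 0.141.
y₁ = 0.141 × 1.48 = 0.208 m.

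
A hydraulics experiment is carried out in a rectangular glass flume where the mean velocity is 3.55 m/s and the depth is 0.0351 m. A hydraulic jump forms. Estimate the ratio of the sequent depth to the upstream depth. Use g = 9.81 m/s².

Fr₁ = V₁/√(g·y₁) = 3.55/√(9.81×0.0351) = 6.05.
Bélanger equation: y₂/y₁ = ½[√(1 + 8Fr₁²) − 1] = ½[√293.8 − 1] = 8.07.

y₂/y₁ = 8.07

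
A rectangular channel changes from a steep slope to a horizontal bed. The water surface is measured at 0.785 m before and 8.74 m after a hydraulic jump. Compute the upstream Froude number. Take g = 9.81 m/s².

Fr₁ = 8.22

For a rectangular channel the momentum equation gives q² = ½·g·y₁·y₂·(y₁ + y₂) = ½×9.81×0.785×8.74×9.53 = 321.
q = √321 = 17.9 m²/s.
V₁ = q/y₁ = 22.8 m/s; Fr₁ = V₁/√(g·y₁) = 8.22.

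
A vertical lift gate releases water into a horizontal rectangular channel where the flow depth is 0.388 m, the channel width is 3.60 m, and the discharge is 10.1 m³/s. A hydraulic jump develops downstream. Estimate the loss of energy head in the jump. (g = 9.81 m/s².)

q = Q/b = 10.1/3.60 = 2.81 m²/s; V₁ = q/y₁ = 7.23 m/s. Fr₁ = V₁/√(g·y₁) = 3.71.
Bélanger equation: y₂/y₁ = ½[√(1 + 8Fr₁²) − 1] = ½[√110.9 − 1] = 4.77.
y₂ = 4.77 × 0.388 = 1.85 m.
V₂ = q/y₂ = 2.81/1.85 = 1.52 m/s. E₁ = y₁ + V₁²/2g = 3.05 m; E₂ = y₂ + V₂²/2g = 1.97 m. ΔE = E₁ − E₂ = 1.09 m.

ΔE = 1.09 m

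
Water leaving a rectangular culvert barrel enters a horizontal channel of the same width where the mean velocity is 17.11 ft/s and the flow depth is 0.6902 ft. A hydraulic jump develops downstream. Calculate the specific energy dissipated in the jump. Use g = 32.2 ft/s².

ΔE = 1.812 ft

Fr₁ = V₁/√(g·y₁) = 17.11/√(32.2×0.6902) = 3.629.
Sequent-depth ratio: y₂/y₁ = ½[√(1 + 8Fr₁²) − 1] = ½[√106.38 − 1] = 4.657.
y₂ = 4.657 × 0.6902 = 3.214 ft.
Head loss: ΔE = (y₂ − y₁)³/(4y₁y₂) = (3.214 − 0.6902)³/(4×0.6902×3.214) = 16.08/8.874 = 1.812 ft.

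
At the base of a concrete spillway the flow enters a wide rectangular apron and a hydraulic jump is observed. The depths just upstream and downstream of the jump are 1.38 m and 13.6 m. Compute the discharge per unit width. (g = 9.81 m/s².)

q = 37.1 m²/s

For a rectangular channel the momentum equation gives q² = ½·g·y₁·y₂·(y₁ + y₂) = ½×9.81×1.38×13.6×15.0 = 1379.
q = √1379 = 37.1 m²/s.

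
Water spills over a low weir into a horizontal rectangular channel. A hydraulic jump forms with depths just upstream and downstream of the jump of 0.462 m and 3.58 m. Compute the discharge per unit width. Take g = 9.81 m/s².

q = 5.73 m²/s

For a rectangular channel the momentum equation gives q² = ½·g·y₁·y₂·(y₁ + y₂) = ½×9.81×0.462×3.58×4.04 = 32.8.
q = √32.8 = 5.73 m²/s.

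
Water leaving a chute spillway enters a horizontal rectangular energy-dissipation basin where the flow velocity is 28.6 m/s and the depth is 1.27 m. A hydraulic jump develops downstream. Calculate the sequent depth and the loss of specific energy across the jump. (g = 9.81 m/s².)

Fr₁ = V₁/√(g·y₁) = 28.6/√(9.81×1.27) = 8.10.
Conjugate-depth relation: y₂/y₁ = ½[√(1 + 8Fr₁²) − 1] = ½[√526.2 − 1] = 11.0.
y₂ = 11.0 × 1.27 = 13.9 m.
q = V₁·y₁ = 28.6 × 1.27 = 36.3 m²/s. V₂ = q/y₂ = 36.3/13.9 = 2.61 m/s. E₁ = y₁ + V₁²/2g = 43.0 m; E₂ = y₂ + V₂²/2g = 14.3 m. ΔE = E₁ − E₂ = 28.7 m.

y₂ = 13.9 m; ΔE = 28.7 m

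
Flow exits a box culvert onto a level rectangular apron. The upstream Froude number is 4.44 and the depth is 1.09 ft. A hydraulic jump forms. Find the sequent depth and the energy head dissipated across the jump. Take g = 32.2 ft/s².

Fr₁ = 4.44 (given).
By Bélanger, y₂/y₁ = ½[√(1 + 8Fr₁²) − 1] = ½[√158.7 − 1] = 5.80.
y₂ = 5.80 × 1.09 = 6.32 ft.
Head loss: ΔE = (y₂ − y₁)³/(4y₁y₂) = (6.32 − 1.09)³/(4×1.09×6.32) = 143/27.6 = 5.19 ft.

y₂ = 6.32 ft; ΔE = 5.19 ft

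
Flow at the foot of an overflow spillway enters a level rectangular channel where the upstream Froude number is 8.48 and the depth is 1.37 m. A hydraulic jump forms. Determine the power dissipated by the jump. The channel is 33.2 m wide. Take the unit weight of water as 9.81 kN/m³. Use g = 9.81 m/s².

Fr₁ = 8.48 (given).
Bélanger equation: y₂/y₁ = ½[√(1 + 8Fr₁²) − 1] = ½[√576.3 − 1] = 11.5.
y₂ = 11.5 × 1.37 = 15.8 m.
V₁ = Fr₁·√(g·y₁) = 8.48×√(9.81×1.37) = 31.1 m/s; q = V₁·y₁ = 42.6 m²/s. V₂ = q/y₂ = 42.6/15.8 = 2.70 m/s. E₁ = y₁ + V₁²/2g = 50.6 m; E₂ = y₂ + V₂²/2g = 16.1 m. ΔE = E₁ − E₂ = 34.5 m.
Q = q·b = 42.6 × 33.2 = 1414 m³/s. P = γ·Q·ΔE = 9.81 × 1414 × 34.5 = 478524 kW.

P = 478524 kW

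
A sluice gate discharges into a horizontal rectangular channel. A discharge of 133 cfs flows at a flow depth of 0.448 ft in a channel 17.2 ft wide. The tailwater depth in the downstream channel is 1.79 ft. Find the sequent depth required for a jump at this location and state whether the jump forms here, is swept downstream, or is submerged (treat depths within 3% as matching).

q = Q/b = 133/17.2 = 7.73 ft²/s; V₁ = q/y₁ = 17.3 ft/s. Fr₁ = V₁/√(g·y₁) = 4.54.
From the momentum equation for a rectangular channel, y₂/y₁ = ½[√(1 + 8Fr₁²) − 1] = ½[√166.2 − 1] = 5.95.
y₂ = 5.95 × 0.448 = 2.66 ft.
Tailwater y_tw = 1.79 ft: y_tw < y₂, so the jump is swept downstream.

y₂ = 2.66 ft; the jump is swept downstream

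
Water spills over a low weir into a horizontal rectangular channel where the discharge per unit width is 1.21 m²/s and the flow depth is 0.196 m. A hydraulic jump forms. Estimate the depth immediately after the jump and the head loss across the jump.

y₂ = 1.14 m; ΔE = 0.941 m

V₁ = q/y₁ = 1.21/0.196 = 6.17 m/s. Fr₁ = V₁/√(g·y₁) = 6.17/√(9.81×0.196) = 4.45.
Conjugate-depth relation: y₂/y₁ = ½[√(1 + 8Fr₁²) − 1] = ½[√159.6 − 1] = 5.82.
y₂ = 5.82 × 0.196 = 1.14 m.
V₂ = q/y₂ = 1.21/1.14 = 1.06 m/s. E₁ = y₁ + V₁²/2g = 2.14 m; E₂ = y₂ + V₂²/2g = 1.20 m. ΔE = E₁ − E₂ = 0.941 m.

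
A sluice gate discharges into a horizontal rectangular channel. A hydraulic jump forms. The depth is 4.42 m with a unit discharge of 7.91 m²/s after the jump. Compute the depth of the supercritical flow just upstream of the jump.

y₁ = 0.577 m

V₂ = q/y₂ = 7.91/4.42 = 1.79 m/s; Fr₂ = V₂/√(g·y₂) = 0.272.
From the momentum equation (using Fr₂), y₁/y₂ = ½[√(1 + 8Fr₂²) − 1] = ½[√1.591 − 1] = 0.131.
y₁ = 0.131 × 4.42 = 0.577 m.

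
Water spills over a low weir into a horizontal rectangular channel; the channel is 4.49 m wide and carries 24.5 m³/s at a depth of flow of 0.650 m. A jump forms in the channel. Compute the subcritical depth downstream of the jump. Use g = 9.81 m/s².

q = Q/b = 24.5/4.49 = 5.46 m²/s; V₁ = q/y₁ = 8.39 m/s. Fr₁ = V₁/√(g·y₁) = 3.32.
Bélanger equation: y₂/y₁ = ½[√(1 + 8Fr₁²) − 1] = ½[√89.41 − 1] = 4.23.
y₂ = 4.23 × 0.650 = 2.75 m.

y₂ = 2.75 m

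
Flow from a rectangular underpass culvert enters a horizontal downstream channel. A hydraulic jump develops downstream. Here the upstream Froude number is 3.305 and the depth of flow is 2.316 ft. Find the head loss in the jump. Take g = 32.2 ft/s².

Fr₁ = 3.305 (given).
Sequent-depth ratio: y₂/y₁ = ½[√(1 + 8Fr₁²) − 1] = ½[√88.384 − 1] = 4.201.
y₂ = 4.201 × 2.316 = 9.729 ft.
V₁ = Fr₁·√(g·y₁) = 3.305×√(32.2×2.316) = 28.54 ft/s; q = V₁·y₁ = 66.10 ft²/s. V₂ = q/y₂ = 66.10/9.729 = 6.794 ft/s. E₁ = y₁ + V₁²/2g = 14.96 ft; E₂ = y₂ + V₂²/2g = 10.45 ft. ΔE = E₁ − E₂ = 4.519 ft.

ΔE = 4.519 ft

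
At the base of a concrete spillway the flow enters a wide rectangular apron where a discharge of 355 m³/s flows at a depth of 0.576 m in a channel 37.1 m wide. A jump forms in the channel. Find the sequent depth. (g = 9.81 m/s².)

q = Q/b = 355/37.1 = 9.57 m²/s; V₁ = q/y₁ = 16.6 m/s. Fr₁ = V₁/√(g·y₁) = 6.99.
Sequent-depth ratio: y₂/y₁ = ½[√(1 + 8Fr₁²) − 1] = ½[√391.7 − 1] = 9.40.
y₂ = 9.40 × 0.576 = 5.41 m.

y₂ = 5.41 m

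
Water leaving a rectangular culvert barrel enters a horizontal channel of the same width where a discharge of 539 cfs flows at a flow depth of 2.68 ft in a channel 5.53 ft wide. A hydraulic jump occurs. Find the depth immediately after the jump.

q = Q/b = 539/5.53 = 97.5 ft²/s; V₁ = q/y₁ = 36.4 ft/s. Fr₁ = V₁/√(g·y₁) = 3.92.
Sequent-depth ratio: y₂/y₁ = ½[√(1 + 8Fr₁²) − 1] = ½[√123.6 − 1] = 5.06.
y₂ = 5.06 × 2.68 = 13.6 ft.

y₂ = 13.6 ft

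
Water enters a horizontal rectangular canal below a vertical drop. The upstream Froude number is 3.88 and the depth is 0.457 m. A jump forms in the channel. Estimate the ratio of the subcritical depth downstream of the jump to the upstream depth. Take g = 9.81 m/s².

y₂/y₁ = 5.01

Fr₁ = 3.88 (given).
Sequent-depth ratio: y₂/y₁ = ½[√(1 + 8Fr₁²) − 1] = ½[√121.4 − 1] = 5.01.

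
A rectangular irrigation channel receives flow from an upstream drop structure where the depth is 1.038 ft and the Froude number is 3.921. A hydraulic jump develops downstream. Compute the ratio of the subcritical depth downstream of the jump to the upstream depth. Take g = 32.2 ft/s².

Fr₁ = 3.921 (given).
Bélanger equation: y₂/y₁ = ½[√(1 + 8Fr₁²) − 1] = ½[√123.99 − 1] = 5.068.

y₂/y₁ = 5.068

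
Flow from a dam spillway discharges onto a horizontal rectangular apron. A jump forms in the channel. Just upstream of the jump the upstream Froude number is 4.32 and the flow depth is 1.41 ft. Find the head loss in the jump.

Fr₁ = 4.32 (given).
From the momentum equation for a rectangular channel, y₂/y₁ = ½[√(1 + 8Fr₁²) − 1] = ½[√150.3 − 1] = 5.63.
y₂ = 5.63 × 1.41 = 7.94 ft.
Head loss: ΔE = (y₂ − y₁)³/(4y₁y₂) = (7.94 − 1.41)³/(4×1.41×7.94) = 278/44.8 = 6.21 ft.

ΔE = 6.21 ft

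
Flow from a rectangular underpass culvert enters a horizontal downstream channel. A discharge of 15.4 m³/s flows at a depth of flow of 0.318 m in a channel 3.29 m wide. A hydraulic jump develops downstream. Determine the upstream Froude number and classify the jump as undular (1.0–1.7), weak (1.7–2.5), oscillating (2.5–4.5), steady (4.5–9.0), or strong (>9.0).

q = Q/b = 15.4/3.29 = 4.68 m²/s; V₁ = q/y₁ = 14.7 m/s. Fr₁ = V₁/√(g·y₁) = 8.33.
Fr₁ = 8.33 lies in the steady range.

Fr₁ = 8.33; steady jump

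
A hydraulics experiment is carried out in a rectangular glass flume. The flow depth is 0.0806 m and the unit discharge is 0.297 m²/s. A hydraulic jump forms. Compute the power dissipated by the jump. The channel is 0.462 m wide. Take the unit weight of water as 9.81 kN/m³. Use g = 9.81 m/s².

P = 0.424 kW

V₁ = q/y₁ = 0.297/0.0806 = 3.68 m/s. Fr₁ = V₁/√(g·y₁) = 3.68/√(9.81×0.0806) = 4.14.
Sequent-depth ratio: y₂/y₁ = ½[√(1 + 8Fr₁²) − 1] = ½[√138.4 − 1] = 5.38.
y₂ = 5.38 × 0.0806 = 0.434 m.
V₂ = q/y₂ = 0.297/0.434 = 0.685 m/s. E₁ = y₁ + V₁²/2g = 0.773 m; E₂ = y₂ + V₂²/2g = 0.458 m. ΔE = E₁ − E₂ = 0.315 m.
Q = q·b = 0.297 × 0.462 = 0.137 m³/s. P = γ·Q·ΔE = 9.81 × 0.137 × 0.315 = 0.424 kW.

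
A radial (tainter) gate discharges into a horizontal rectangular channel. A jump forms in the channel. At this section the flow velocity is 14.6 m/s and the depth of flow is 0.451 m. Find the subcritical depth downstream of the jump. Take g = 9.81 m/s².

y₂ = 4.21 m

Fr₁ = V₁/√(g·y₁) = 14.6/√(9.81×0.451) = 6.94.
Sequent-depth ratio: y₂/y₁ = ½[√(1 + 8Fr₁²) − 1] = ½[√386.4 − 1] = 9.33.
y₂ = 9.33 × 0.451 = 4.21 m.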